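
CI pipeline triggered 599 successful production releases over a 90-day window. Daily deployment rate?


Formula: deployments per day = releases / days
= 599 / 90
= 6.656 deploys/day
(equivalently, 46.59 deploys/week)

6.656 deploys/day


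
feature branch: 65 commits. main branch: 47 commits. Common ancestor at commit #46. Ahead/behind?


Common ancestor: commit #46
feature commits after divergence: 65 - 46 = 19
main commits after divergence: 47 - 46 = 1
feature is 19 commits ahead of main
main is 1 commits ahead of feature

feature ahead: 19, main ahead: 1


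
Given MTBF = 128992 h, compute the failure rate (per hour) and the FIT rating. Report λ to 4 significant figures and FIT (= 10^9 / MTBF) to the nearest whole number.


Formula: λ = 1 / MTBF; FIT = λ × 1e9 = 1e9 / MTBF
λ = 1 / 128992 ≈ 7.752e-06 failures/hour
FIT = 1e9 / 128992 ≈ 7752 failures per 1e9 hours (nearest whole number)

λ = 7.752e-06 /h, FIT = 7752


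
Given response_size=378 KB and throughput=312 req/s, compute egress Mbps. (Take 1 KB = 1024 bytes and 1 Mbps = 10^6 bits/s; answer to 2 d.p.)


Formula: Mbps = payload_bytes * RPS * 8 / 1e6
Payload per request = 378 KB = 378 * 1024 = 387072 bytes
Total bytes/sec = 387072 * 312 = 120766464
Total bits/sec = 120766464 * 8 = 966131712
Mbps = 966131712 / 1e6 = 966.13

966.13 Mbps


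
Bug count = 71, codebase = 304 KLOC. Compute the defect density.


Defect density = defects / KLOC
Defect density = 71 / 304
Defect density = 0.234 defects/KLOC

0.234 defects/KLOC


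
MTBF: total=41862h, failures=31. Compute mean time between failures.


Formula: MTBF = Total operating time / Number of failures
MTBF = 41862 / 31
MTBF = 1350.39 hours

1350.39 hours


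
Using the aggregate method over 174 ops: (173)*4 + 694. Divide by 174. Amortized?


Formula: Amortized cost = Total cost / Operations
Total cost = (173 * 4) + (1 * 694)
Total cost = 692 + 694 = 1386
Amortized = 1386 / 174 = 7.9655

7.9655


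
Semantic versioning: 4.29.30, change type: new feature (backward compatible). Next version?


Current: 4.29.30
Change category: 'new feature (backward compatible)' → minor bump
SemVer rule: minor bump → increment MINOR, reset PATCH to 0 (MAJOR unchanged)
New: 4.30.0

4.30.0


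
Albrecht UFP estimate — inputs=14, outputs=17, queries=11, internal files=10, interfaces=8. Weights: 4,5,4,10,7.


UFP = EI*4 + EO*5 + EQ*4 + ILF*10 + EIF*7
UFP = 14*4 + 17*5 + 11*4 + 10*10 + 8*7
UFP = 56 + 85 + 44 + 100 + 56
UFP = 341

341


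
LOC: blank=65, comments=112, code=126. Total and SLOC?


Total LOC = blank + comment + code
Total LOC = 65 + 112 + 126 = 303
SLOC (source only) = code = 126

Total LOC: 303, SLOC: 126


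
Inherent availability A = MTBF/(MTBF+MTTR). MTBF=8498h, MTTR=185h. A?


Availability = MTBF / (MTBF + MTTR)
Availability = 8498 / (8498 + 185)
Availability = 8498 / 8683
Availability = 97.8694%

97.8694%


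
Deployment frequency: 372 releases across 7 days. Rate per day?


Formula: deployments per day = releases / days
= 372 / 7
= 53.143 deploys/day
(equivalently, 372.0 deploys/week)

53.143 deploys/day


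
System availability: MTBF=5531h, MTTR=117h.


Availability = MTBF / (MTBF + MTTR)
Availability = 5531 / (5531 + 117)
Availability = 5531 / 5648
Availability = 97.9285%

97.9285%


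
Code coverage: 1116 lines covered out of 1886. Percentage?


Coverage = covered / total * 100
Coverage = 1116 / 1886 * 100
Coverage = 59.17%

59.17%


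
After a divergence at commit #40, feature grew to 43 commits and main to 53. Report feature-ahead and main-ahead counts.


Common ancestor: commit #40
feature commits after divergence: 43 - 40 = 3
main commits after divergence: 53 - 40 = 13
feature is 3 commits ahead of main
main is 13 commits ahead of feature

feature ahead: 3, main ahead: 13


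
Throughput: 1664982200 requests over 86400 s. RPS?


Formula: throughput = requests / seconds
throughput = 1664982200 / 86400
throughput = 19270.63 requests/second

19270.63 requests/second


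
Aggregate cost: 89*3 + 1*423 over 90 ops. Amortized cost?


Formula: Amortized cost = Total cost / Operations
Total cost = (89 * 3) + (1 * 423)
Total cost = 267 + 423 = 690
Amortized = 690 / 90 = 7.6667

7.6667


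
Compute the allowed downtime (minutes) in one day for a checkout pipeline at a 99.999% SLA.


Formula: allowed downtime = period * (100 - SLA) / 100
Period (day) = 1440 minutes
Unavailability fraction = (100 - 99.999) / 100
Allowed downtime = 1440 * (100 - 99.999) / 100
Allowed downtime = 0.0144 minutes

0.0144 minutes


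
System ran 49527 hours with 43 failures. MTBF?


Formula: MTBF = Total operating time / Number of failures
MTBF = 49527 / 43
MTBF = 1151.79 hours

1151.79 hours


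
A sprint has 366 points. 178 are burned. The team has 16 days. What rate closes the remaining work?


Formula: Required rate = Remaining points / Days left
Remaining = 366 - 178 = 188 points
Required rate = 188 / 16 = 11.75 points/day

11.75 points/day


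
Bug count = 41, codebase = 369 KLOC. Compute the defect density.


Defect density = defects / KLOC
Defect density = 41 / 369
Defect density = 0.111 defects/KLOC

0.111 defects/KLOC


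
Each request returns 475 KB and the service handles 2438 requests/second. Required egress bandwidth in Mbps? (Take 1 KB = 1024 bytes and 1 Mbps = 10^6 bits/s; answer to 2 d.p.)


Formula: Mbps = payload_bytes * RPS * 8 / 1e6
Payload per request = 475 KB = 475 * 1024 = 486400 bytes
Total bytes/sec = 486400 * 2438 = 1185843200
Total bits/sec = 1185843200 * 8 = 9486745600
Mbps = 9486745600 / 1e6 = 9486.75

9486.75 Mbps


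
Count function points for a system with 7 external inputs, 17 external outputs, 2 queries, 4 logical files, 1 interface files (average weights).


UFP = EI*4 + EO*5 + EQ*4 + ILF*10 + EIF*7
UFP = 7*4 + 17*5 + 2*4 + 4*10 + 1*7
UFP = 28 + 85 + 8 + 40 + 7
UFP = 168

168


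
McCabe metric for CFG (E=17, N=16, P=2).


Formula: V(G) = E - N + 2P
V(G) = 17 - 16 + 2*2
V(G) = 1 + 4
V(G) = 5

5


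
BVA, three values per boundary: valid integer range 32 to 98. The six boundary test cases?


Range: [32, 98]
Boundaries: just below min, min, min+1, max-1, max, just above max
Values: [31, 32, 33, 97, 98, 99]

[31, 32, 33, 97, 98, 99]


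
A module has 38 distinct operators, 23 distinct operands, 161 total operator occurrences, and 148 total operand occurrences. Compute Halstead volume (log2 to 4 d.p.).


Formula: V = N * log2(η), where N = N1 + N2 and η = η1 + η2
η = 38 + 23 = 61
N = 161 + 148 = 309
log2(61) ≈ 5.9307
V = 309 * 5.9307 = 1832.59

1832.59


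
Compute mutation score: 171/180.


Mutation score = killed / total * 100
Mutation score = 171 / 180 * 100
Mutation score = 95.0%

95.0%


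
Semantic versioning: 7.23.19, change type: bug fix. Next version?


Current: 7.23.19
Change category: 'bug fix' → patch bump
SemVer rule: patch bump → increment PATCH (MAJOR and MINOR unchanged)
New: 7.23.20

7.23.20


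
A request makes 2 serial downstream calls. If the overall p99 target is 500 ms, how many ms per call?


Formula: per_stage = total_budget / stages
per_stage = 500 / 2
per_stage = 250.0 ms

250.0 ms


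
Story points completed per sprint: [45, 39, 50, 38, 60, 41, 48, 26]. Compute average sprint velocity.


Formula: Avg velocity = Total points / Number of sprints
Points: [45, 39, 50, 38, 60, 41, 48, 26]
Sum = 45 + 39 + 50 + 38 + 60 + 41 + 48 + 26 = 347
Avg velocity = 347 / 8 = 43.38 points/sprint

43.38 points/sprint


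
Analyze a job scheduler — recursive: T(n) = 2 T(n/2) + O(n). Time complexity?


Reasoning: master theorem case 2 (merge-sort recurrence)
Complexity: O(n log n)

O(n log n)


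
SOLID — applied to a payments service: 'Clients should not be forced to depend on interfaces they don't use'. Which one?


This describes the Interface Segregation Principle (ISP)

Interface Segregation Principle (ISP)


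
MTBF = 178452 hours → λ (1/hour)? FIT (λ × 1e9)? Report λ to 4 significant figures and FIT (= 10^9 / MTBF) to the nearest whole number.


Formula: λ = 1 / MTBF; FIT = λ × 1e9 = 1e9 / MTBF
λ = 1 / 178452 ≈ 5.604e-06 failures/hour
FIT = 1e9 / 178452 ≈ 5604 failures per 1e9 hours (nearest whole number)

λ = 5.604e-06 /h, FIT = 5604


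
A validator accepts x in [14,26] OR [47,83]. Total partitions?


Valid ranges: [14,26] and [47,83]
Class 1: x < 14 — invalid
Class 2: 14 ≤ x ≤ 26 — valid
Class 3: 26 < x < 47 — invalid (gap between ranges)
Class 4: 47 ≤ x ≤ 83 — valid
Class 5: x > 83 — invalid
Total equivalence classes: 5

5 equivalence classes


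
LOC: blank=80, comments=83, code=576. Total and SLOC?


Total LOC = blank + comment + code
Total LOC = 80 + 83 + 576 = 739
SLOC (source only) = code = 576

Total LOC: 739, SLOC: 576


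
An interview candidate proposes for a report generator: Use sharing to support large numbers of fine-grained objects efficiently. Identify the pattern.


This matches the Flyweight pattern

Flyweight


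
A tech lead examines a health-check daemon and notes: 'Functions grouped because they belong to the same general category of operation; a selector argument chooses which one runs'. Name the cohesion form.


Reasoning: Grouped by category of activity, not by data or sequence
Type: Logical cohesion

Logical cohesion


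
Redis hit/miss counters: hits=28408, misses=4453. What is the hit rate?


Formula: hit rate = hits / (hits + misses) * 100
hit rate = 28408 / (28408 + 4453) * 100
hit rate = 28408 / 32861 * 100
hit rate = 86.45%

86.45%


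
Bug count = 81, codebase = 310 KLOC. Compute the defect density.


Defect density = defects / KLOC
Defect density = 81 / 310
Defect density = 0.261 defects/KLOC

0.261 defects/KLOC


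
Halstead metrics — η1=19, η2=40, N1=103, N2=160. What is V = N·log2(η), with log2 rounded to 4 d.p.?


Formula: V = N * log2(η), where N = N1 + N2 and η = η1 + η2
η = 19 + 40 = 59
N = 103 + 160 = 263
log2(59) ≈ 5.8826
V = 263 * 5.8826 = 1547.12

1547.12


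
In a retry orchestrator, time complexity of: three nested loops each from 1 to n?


Reasoning: three levels of nesting over n
Complexity: O(n^3)

O(n^3)


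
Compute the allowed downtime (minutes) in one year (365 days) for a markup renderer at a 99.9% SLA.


Formula: allowed downtime = period * (100 - SLA) / 100
Period (year (365 days)) = 525600 minutes
Unavailability fraction = (100 - 99.9) / 100
Allowed downtime = 525600 * (100 - 99.9) / 100
Allowed downtime = 525.6 minutes

525.6 minutes


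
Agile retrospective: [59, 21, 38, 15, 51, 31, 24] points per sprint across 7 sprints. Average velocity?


Formula: Avg velocity = Total points / Number of sprints
Points: [59, 21, 38, 15, 51, 31, 24]
Sum = 59 + 21 + 38 + 15 + 51 + 31 + 24 = 239
Avg velocity = 239 / 7 = 34.14 points/sprint

34.14 points/sprint


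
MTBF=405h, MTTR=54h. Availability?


Availability = MTBF / (MTBF + MTTR)
Availability = 405 / (405 + 54)
Availability = 405 / 459
Availability = 88.2353%

88.2353%


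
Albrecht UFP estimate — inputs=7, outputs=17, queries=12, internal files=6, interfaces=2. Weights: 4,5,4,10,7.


UFP = EI*4 + EO*5 + EQ*4 + ILF*10 + EIF*7
UFP = 7*4 + 17*5 + 12*4 + 6*10 + 2*7
UFP = 28 + 85 + 48 + 60 + 14
UFP = 235

235


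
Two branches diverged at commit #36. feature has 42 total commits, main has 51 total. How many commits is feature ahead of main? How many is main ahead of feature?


Common ancestor: commit #36
feature commits after divergence: 42 - 36 = 6
main commits after divergence: 51 - 36 = 15
feature is 6 commits ahead of main
main is 15 commits ahead of feature

feature ahead: 6, main ahead: 15


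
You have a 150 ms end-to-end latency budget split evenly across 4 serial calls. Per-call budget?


Formula: per_stage = total_budget / stages
per_stage = 150 / 4
per_stage = 37.5 ms

37.5 ms


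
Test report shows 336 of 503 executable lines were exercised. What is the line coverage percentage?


Coverage = covered / total * 100
Coverage = 336 / 503 * 100
Coverage = 66.8%

66.8%


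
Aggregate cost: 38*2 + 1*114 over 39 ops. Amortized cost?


Formula: Amortized cost = Total cost / Operations
Total cost = (38 * 2) + (1 * 114)
Total cost = 76 + 114 = 190
Amortized = 190 / 39 = 4.8718

4.8718


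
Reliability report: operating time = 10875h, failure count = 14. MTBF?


Formula: MTBF = Total operating time / Number of failures
MTBF = 10875 / 14
MTBF = 776.79 hours

776.79 hours


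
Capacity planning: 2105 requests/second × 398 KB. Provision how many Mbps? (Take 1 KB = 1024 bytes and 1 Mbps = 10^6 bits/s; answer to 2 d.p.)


Formula: Mbps = payload_bytes * RPS * 8 / 1e6
Payload per request = 398 KB = 398 * 1024 = 407552 bytes
Total bytes/sec = 407552 * 2105 = 857896960
Total bits/sec = 857896960 * 8 = 6863175680
Mbps = 6863175680 / 1e6 = 6863.18

6863.18 Mbps


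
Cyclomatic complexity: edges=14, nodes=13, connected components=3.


Formula: V(G) = E - N + 2P
V(G) = 14 - 13 + 2*3
V(G) = 1 + 6
V(G) = 7

7


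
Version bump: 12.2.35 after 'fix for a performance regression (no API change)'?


Current: 12.2.35
Change category: 'fix for a performance regression (no API change)' → patch bump
SemVer rule: patch bump → increment PATCH (MAJOR and MINOR unchanged)
New: 12.2.36

12.2.36


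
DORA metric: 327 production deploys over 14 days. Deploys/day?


Formula: deployments per day = releases / days
= 327 / 14
= 23.357 deploys/day
(equivalently, 163.5 deploys/week)

23.357 deploys/day


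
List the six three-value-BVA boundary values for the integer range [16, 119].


Range: [16, 119]
Boundaries: just below min, min, min+1, max-1, max, just above max
Values: [15, 16, 17, 118, 119, 120]

[15, 16, 17, 118, 119, 120]


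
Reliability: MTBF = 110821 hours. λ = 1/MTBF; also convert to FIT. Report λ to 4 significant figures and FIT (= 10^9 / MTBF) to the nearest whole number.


Formula: λ = 1 / MTBF; FIT = λ × 1e9 = 1e9 / MTBF
λ = 1 / 110821 ≈ 9.024e-06 failures/hour
FIT = 1e9 / 110821 ≈ 9024 failures per 1e9 hours (nearest whole number)

λ = 9.024e-06 /h, FIT = 9024


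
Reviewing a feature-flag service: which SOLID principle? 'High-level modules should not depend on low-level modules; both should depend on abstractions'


This describes the Dependency Inversion Principle (DIP)

Dependency Inversion Principle (DIP)


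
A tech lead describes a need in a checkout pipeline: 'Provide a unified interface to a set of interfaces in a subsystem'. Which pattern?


This matches the Facade pattern

Facade


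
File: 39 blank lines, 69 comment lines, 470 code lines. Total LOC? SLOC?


Total LOC = blank + comment + code
Total LOC = 39 + 69 + 470 = 578
SLOC (source only) = code = 470

Total LOC: 578, SLOC: 470


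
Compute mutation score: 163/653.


Mutation score = killed / total * 100
Mutation score = 163 / 653 * 100
Mutation score = 24.96%

24.96%


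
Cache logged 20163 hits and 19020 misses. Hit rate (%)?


Formula: hit rate = hits / (hits + misses) * 100
hit rate = 20163 / (20163 + 19020) * 100
hit rate = 20163 / 39183 * 100
hit rate = 51.46%

51.46%


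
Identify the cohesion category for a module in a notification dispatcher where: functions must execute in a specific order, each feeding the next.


Reasoning: Output of one is input to next
Type: Sequential cohesion

Sequential cohesion


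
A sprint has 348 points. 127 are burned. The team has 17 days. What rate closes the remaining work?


Formula: Required rate = Remaining points / Days left
Remaining = 348 - 127 = 221 points
Required rate = 221 / 17 = 13.0 points/day

13.0 points/day


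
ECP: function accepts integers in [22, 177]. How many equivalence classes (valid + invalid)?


Valid range: [22, 177]
Class 1: x < 22 — invalid
Class 2: 22 ≤ x ≤ 177 — valid
Class 3: x > 177 — invalid
Total equivalence classes: 3

3 equivalence classes


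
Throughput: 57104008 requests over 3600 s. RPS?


Formula: throughput = requests / seconds
throughput = 57104008 / 3600
throughput = 15862.22 requests/second

15862.22 requests/second


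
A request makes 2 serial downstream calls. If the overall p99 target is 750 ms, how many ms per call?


Formula: per_stage = total_budget / stages
per_stage = 750 / 2
per_stage = 375.0 ms

375.0 ms


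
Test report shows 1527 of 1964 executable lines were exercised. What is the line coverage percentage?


Coverage = covered / total * 100
Coverage = 1527 / 1964 * 100
Coverage = 77.75%

77.75%


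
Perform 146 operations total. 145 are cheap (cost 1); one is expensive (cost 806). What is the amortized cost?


Formula: Amortized cost = Total cost / Operations
Total cost = (145 * 1) + (1 * 806)
Total cost = 145 + 806 = 951
Amortized = 951 / 146 = 6.5137

6.5137


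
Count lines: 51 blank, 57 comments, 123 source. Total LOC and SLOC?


Total LOC = blank + comment + code
Total LOC = 51 + 57 + 123 = 231
SLOC (source only) = code = 123

Total LOC: 231, SLOC: 123


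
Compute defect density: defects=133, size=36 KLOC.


Defect density = defects / KLOC
Defect density = 133 / 36
Defect density = 3.694 defects/KLOC

3.694 defects/KLOC


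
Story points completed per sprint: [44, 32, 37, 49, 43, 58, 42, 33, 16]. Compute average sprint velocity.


Formula: Avg velocity = Total points / Number of sprints
Points: [44, 32, 37, 49, 43, 58, 42, 33, 16]
Sum = 44 + 32 + 37 + 49 + 43 + 58 + 42 + 33 + 16 = 354
Avg velocity = 354 / 9 = 39.33 points/sprint

39.33 points/sprint


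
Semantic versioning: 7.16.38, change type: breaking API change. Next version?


Current: 7.16.38
Change category: 'breaking API change' → major bump
SemVer rule: major bump → increment MAJOR, reset MINOR and PATCH to 0
New: 8.0.0

8.0.0


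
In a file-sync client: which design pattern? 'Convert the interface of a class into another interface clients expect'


This matches the Adapter pattern

Adapter


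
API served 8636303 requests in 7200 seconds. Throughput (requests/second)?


Formula: throughput = requests / seconds
throughput = 8636303 / 7200
throughput = 1199.49 requests/second

1199.49 requests/second


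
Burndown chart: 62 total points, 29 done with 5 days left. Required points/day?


Formula: Required rate = Remaining points / Days left
Remaining = 62 - 29 = 33 points
Required rate = 33 / 5 = 6.6 points/day

6.6 points/day


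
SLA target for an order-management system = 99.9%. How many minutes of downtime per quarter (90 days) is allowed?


Formula: allowed downtime = period * (100 - SLA) / 100
Period (quarter (90 days)) = 129600 minutes
Unavailability fraction = (100 - 99.9) / 100
Allowed downtime = 129600 * (100 - 99.9) / 100
Allowed downtime = 129.6 minutes

129.6 minutes


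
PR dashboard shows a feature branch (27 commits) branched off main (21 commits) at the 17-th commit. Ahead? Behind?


Common ancestor: commit #17
feature commits after divergence: 27 - 17 = 10
main commits after divergence: 21 - 17 = 4
feature is 10 commits ahead of main
main is 4 commits ahead of feature

feature ahead: 10, main ahead: 4


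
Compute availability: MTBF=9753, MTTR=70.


Availability = MTBF / (MTBF + MTTR)
Availability = 9753 / (9753 + 70)
Availability = 9753 / 9823
Availability = 99.2874%

99.2874%


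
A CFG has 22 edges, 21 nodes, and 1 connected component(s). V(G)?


Formula: V(G) = E - N + 2P
V(G) = 22 - 21 + 2*1
V(G) = 1 + 2
V(G) = 3

3


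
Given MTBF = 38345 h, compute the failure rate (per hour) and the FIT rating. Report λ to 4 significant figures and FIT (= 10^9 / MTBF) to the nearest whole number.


Formula: λ = 1 / MTBF; FIT = λ × 1e9 = 1e9 / MTBF
λ = 1 / 38345 ≈ 2.608e-05 failures/hour
FIT = 1e9 / 38345 ≈ 26079 failures per 1e9 hours (nearest whole number)

λ = 2.608e-05 /h, FIT = 26079


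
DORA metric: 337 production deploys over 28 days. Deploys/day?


Formula: deployments per day = releases / days
= 337 / 28
= 12.036 deploys/day
(equivalently, 84.25 deploys/week)

12.036 deploys/day


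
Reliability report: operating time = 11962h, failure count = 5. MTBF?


Formula: MTBF = Total operating time / Number of failures
MTBF = 11962 / 5
MTBF = 2392.4 hours

2392.4 hours


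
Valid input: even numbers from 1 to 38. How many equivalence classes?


Constraint: even integers in [1, 38]
Class 1: x < 1 — out-of-range invalid
Class 2: x in [1,38] but odd — wrong type invalid
Class 3: x in [1,38] and even — valid
Class 4: x > 38 — out-of-range invalid
Total equivalence classes: 4

4 equivalence classes


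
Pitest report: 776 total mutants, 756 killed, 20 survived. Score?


Mutation score = killed / total * 100
Mutation score = 756 / 776 * 100
Mutation score = 97.42%

97.42%


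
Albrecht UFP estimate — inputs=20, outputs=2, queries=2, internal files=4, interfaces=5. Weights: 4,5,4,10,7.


UFP = EI*4 + EO*5 + EQ*4 + ILF*10 + EIF*7
UFP = 20*4 + 2*5 + 2*4 + 4*10 + 5*7
UFP = 80 + 10 + 8 + 40 + 35
UFP = 173

173


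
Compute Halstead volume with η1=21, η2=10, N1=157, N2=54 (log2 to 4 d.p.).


Formula: V = N * log2(η), where N = N1 + N2 and η = η1 + η2
η = 21 + 10 = 31
N = 157 + 54 = 211
log2(31) ≈ 4.9542
V = 211 * 4.9542 = 1045.34

1045.34


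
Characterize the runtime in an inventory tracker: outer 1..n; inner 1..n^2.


Reasoning: n times n^2
Complexity: O(n^3)

O(n^3)


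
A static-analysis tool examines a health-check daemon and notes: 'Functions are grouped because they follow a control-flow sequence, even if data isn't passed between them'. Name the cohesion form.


Reasoning: Grouped by order of execution within a routine, not by data flow
Type: Procedural cohesion

Procedural cohesion


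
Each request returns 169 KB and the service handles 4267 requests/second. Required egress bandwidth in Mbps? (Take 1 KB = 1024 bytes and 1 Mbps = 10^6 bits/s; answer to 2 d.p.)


Formula: Mbps = payload_bytes * RPS * 8 / 1e6
Payload per request = 169 KB = 169 * 1024 = 173056 bytes
Total bytes/sec = 173056 * 4267 = 738429952
Total bits/sec = 738429952 * 8 = 5907439616
Mbps = 5907439616 / 1e6 = 5907.44

5907.44 Mbps


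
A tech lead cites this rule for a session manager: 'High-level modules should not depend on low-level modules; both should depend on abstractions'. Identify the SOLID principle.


This describes the Dependency Inversion Principle (DIP)

Dependency Inversion Principle (DIP)


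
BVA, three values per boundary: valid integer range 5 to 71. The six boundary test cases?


Range: [5, 71]
Boundaries: just below min, min, min+1, max-1, max, just above max
Values: [4, 5, 6, 70, 71, 72]

[4, 5, 6, 70, 71, 72]


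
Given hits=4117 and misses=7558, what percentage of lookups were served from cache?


Formula: hit rate = hits / (hits + misses) * 100
hit rate = 4117 / (4117 + 7558) * 100
hit rate = 4117 / 11675 * 100
hit rate = 35.26%

35.26%


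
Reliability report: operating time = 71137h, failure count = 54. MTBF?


Formula: MTBF = Total operating time / Number of failures
MTBF = 71137 / 54
MTBF = 1317.35 hours

1317.35 hours


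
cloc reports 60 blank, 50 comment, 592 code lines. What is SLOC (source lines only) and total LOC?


Total LOC = blank + comment + code
Total LOC = 60 + 50 + 592 = 702
SLOC (source only) = code = 592

Total LOC: 702, SLOC: 592


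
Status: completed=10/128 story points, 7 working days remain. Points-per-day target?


Formula: Required rate = Remaining points / Days left
Remaining = 128 - 10 = 118 points
Required rate = 118 / 7 = 16.86 points/day

16.86 points/day


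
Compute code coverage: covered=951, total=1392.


Coverage = covered / total * 100
Coverage = 951 / 1392 * 100
Coverage = 68.32%

68.32%


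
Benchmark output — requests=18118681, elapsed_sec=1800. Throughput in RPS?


Formula: throughput = requests / seconds
throughput = 18118681 / 1800
throughput = 10065.93 requests/second

10065.93 requests/second


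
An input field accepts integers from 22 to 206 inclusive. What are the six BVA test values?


Range: [22, 206]
Boundaries: just below min, min, min+1, max-1, max, just above max
Values: [21, 22, 23, 205, 206, 207]

[21, 22, 23, 205, 206, 207]


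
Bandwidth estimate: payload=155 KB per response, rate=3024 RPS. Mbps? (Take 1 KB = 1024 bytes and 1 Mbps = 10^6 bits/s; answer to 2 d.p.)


Formula: Mbps = payload_bytes * RPS * 8 / 1e6
Payload per request = 155 KB = 155 * 1024 = 158720 bytes
Total bytes/sec = 158720 * 3024 = 479969280
Total bits/sec = 479969280 * 8 = 3839754240
Mbps = 3839754240 / 1e6 = 3839.75

3839.75 Mbps


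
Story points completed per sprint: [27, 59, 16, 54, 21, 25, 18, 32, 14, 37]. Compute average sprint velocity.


Formula: Avg velocity = Total points / Number of sprints
Points: [27, 59, 16, 54, 21, 25, 18, 32, 14, 37]
Sum = 27 + 59 + 16 + 54 + 21 + 25 + 18 + 32 + 14 + 37 = 303
Avg velocity = 303 / 10 = 30.3 points/sprint

30.3 points/sprint


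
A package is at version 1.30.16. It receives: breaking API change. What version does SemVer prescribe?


Current: 1.30.16
Change category: 'breaking API change' → major bump
SemVer rule: major bump → increment MAJOR, reset MINOR and PATCH to 0
New: 2.0.0

2.0.0


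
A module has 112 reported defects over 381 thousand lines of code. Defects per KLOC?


Defect density = defects / KLOC
Defect density = 112 / 381
Defect density = 0.294 defects/KLOC

0.294 defects/KLOC


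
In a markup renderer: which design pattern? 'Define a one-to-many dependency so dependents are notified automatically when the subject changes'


This matches the Observer pattern

Observer


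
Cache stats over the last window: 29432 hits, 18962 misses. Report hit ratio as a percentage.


Formula: hit rate = hits / (hits + misses) * 100
hit rate = 29432 / (29432 + 18962) * 100
hit rate = 29432 / 48394 * 100
hit rate = 60.82%

60.82%


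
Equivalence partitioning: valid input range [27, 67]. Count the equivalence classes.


Valid range: [27, 67]
Class 1: x < 27 — invalid
Class 2: 27 ≤ x ≤ 67 — valid
Class 3: x > 67 — invalid
Total equivalence classes: 3

3 equivalence classes


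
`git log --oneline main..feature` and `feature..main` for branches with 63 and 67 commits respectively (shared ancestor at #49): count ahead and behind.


Common ancestor: commit #49
feature commits after divergence: 63 - 49 = 14
main commits after divergence: 67 - 49 = 18
feature is 14 commits ahead of main
main is 18 commits ahead of feature

feature ahead: 14, main ahead: 18


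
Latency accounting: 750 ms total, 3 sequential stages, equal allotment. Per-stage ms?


Formula: per_stage = total_budget / stages
per_stage = 750 / 3
per_stage = 250.0 ms

250.0 ms


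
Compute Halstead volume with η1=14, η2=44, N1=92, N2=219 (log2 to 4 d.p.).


Formula: V = N * log2(η), where N = N1 + N2 and η = η1 + η2
η = 14 + 44 = 58
N = 92 + 219 = 311
log2(58) ≈ 5.8580
V = 311 * 5.8580 = 1821.84

1821.84


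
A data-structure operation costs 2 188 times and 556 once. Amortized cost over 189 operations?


Formula: Amortized cost = Total cost / Operations
Total cost = (188 * 2) + (1 * 556)
Total cost = 376 + 556 = 932
Amortized = 932 / 189 = 4.9312

4.9312


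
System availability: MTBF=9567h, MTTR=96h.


Availability = MTBF / (MTBF + MTTR)
Availability = 9567 / (9567 + 96)
Availability = 9567 / 9663
Availability = 99.0065%

99.0065%


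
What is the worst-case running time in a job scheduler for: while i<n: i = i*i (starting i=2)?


Reasoning: squaring drives double-exponential growth; iterations ~ log log n
Complexity: O(log log n)

O(log log n)


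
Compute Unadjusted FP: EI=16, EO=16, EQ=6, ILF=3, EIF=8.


UFP = EI*4 + EO*5 + EQ*4 + ILF*10 + EIF*7
UFP = 16*4 + 16*5 + 6*4 + 3*10 + 8*7
UFP = 64 + 80 + 24 + 30 + 56
UFP = 254

254


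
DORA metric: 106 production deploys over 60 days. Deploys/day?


Formula: deployments per day = releases / days
= 106 / 60
= 1.767 deploys/day
(equivalently, 12.37 deploys/week)

1.767 deploys/day


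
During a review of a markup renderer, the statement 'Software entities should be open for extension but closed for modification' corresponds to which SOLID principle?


This describes the Open/Closed Principle (OCP)

Open/Closed Principle (OCP)


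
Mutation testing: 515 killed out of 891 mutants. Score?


Mutation score = killed / total * 100
Mutation score = 515 / 891 * 100
Mutation score = 57.8%

57.8%


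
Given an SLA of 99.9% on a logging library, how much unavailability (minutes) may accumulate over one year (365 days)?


Formula: allowed downtime = period * (100 - SLA) / 100
Period (year (365 days)) = 525600 minutes
Unavailability fraction = (100 - 99.9) / 100
Allowed downtime = 525600 * (100 - 99.9) / 100
Allowed downtime = 525.6 minutes

525.6 minutes


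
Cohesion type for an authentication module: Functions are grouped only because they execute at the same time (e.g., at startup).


Reasoning: Related by timing only
Type: Temporal cohesion

Temporal cohesion


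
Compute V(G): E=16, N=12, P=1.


Formula: V(G) = E - N + 2P
V(G) = 16 - 12 + 2*1
V(G) = 4 + 2
V(G) = 6

6


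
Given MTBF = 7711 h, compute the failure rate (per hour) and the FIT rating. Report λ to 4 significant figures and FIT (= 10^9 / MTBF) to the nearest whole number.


Formula: λ = 1 / MTBF; FIT = λ × 1e9 = 1e9 / MTBF
λ = 1 / 7711 ≈ 1.297e-04 failures/hour
FIT = 1e9 / 7711 ≈ 129685 failures per 1e9 hours (nearest whole number)

λ = 1.297e-04 /h, FIT = 129685


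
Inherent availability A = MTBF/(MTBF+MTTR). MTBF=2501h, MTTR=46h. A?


Availability = MTBF / (MTBF + MTTR)
Availability = 2501 / (2501 + 46)
Availability = 2501 / 2547
Availability = 98.194%

98.194%


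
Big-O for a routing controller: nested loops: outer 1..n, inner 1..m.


Reasoning: product of independent bounds
Complexity: O(n*m)

O(n*m)


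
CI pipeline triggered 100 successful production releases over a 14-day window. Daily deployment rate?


Formula: deployments per day = releases / days
= 100 / 14
= 7.143 deploys/day
(equivalently, 50.0 deploys/week)

7.143 deploys/day


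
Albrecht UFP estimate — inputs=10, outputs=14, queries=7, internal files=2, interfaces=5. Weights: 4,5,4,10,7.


UFP = EI*4 + EO*5 + EQ*4 + ILF*10 + EIF*7
UFP = 10*4 + 14*5 + 7*4 + 2*10 + 5*7
UFP = 40 + 70 + 28 + 20 + 35
UFP = 193

193


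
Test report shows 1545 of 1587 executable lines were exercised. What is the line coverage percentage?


Coverage = covered / total * 100
Coverage = 1545 / 1587 * 100
Coverage = 97.35%

97.35%


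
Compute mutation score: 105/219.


Mutation score = killed / total * 100
Mutation score = 105 / 219 * 100
Mutation score = 47.95%

47.95%


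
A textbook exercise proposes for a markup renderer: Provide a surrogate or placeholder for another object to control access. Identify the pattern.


This matches the Proxy pattern

Proxy


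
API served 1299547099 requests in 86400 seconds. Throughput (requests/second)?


Formula: throughput = requests / seconds
throughput = 1299547099 / 86400
throughput = 15041.05 requests/second

15041.05 requests/second


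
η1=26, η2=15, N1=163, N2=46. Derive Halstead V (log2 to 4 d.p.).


Formula: V = N * log2(η), where N = N1 + N2 and η = η1 + η2
η = 26 + 15 = 41
N = 163 + 46 = 209
log2(41) ≈ 5.3576
V = 209 * 5.3576 = 1119.74

1119.74


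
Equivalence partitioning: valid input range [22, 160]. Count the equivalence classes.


Valid range: [22, 160]
Class 1: x < 22 — invalid
Class 2: 22 ≤ x ≤ 160 — valid
Class 3: x > 160 — invalid
Total equivalence classes: 3

3 equivalence classes


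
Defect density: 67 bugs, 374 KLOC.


Defect density = defects / KLOC
Defect density = 67 / 374
Defect density = 0.179 defects/KLOC

0.179 defects/KLOC


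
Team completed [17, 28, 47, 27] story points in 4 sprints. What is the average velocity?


Formula: Avg velocity = Total points / Number of sprints
Points: [17, 28, 47, 27]
Sum = 17 + 28 + 47 + 27 = 119
Avg velocity = 119 / 4 = 29.75 points/sprint

29.75 points/sprint


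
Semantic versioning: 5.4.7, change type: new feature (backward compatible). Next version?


Current: 5.4.7
Change category: 'new feature (backward compatible)' → minor bump
SemVer rule: minor bump → increment MINOR, reset PATCH to 0 (MAJOR unchanged)
New: 5.5.0

5.5.0


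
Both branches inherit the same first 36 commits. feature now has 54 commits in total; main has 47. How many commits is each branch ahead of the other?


Common ancestor: commit #36
feature commits after divergence: 54 - 36 = 18
main commits after divergence: 47 - 36 = 11
feature is 18 commits ahead of main
main is 11 commits ahead of feature

feature ahead: 18, main ahead: 11


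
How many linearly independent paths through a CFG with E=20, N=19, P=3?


Formula: V(G) = E - N + 2P
V(G) = 20 - 19 + 2*3
V(G) = 1 + 6
V(G) = 7

7


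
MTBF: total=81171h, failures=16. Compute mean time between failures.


Formula: MTBF = Total operating time / Number of failures
MTBF = 81171 / 16
MTBF = 5073.19 hours

5073.19 hours


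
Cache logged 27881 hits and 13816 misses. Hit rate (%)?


Formula: hit rate = hits / (hits + misses) * 100
hit rate = 27881 / (27881 + 13816) * 100
hit rate = 27881 / 41697 * 100
hit rate = 66.87%

66.87%


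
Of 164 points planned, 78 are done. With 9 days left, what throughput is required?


Formula: Required rate = Remaining points / Days left
Remaining = 164 - 78 = 86 points
Required rate = 86 / 9 = 9.56 points/day

9.56 points/day


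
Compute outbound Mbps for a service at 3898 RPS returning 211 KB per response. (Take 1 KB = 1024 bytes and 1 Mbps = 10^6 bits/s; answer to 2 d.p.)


Formula: Mbps = payload_bytes * RPS * 8 / 1e6
Payload per request = 211 KB = 211 * 1024 = 216064 bytes
Total bytes/sec = 216064 * 3898 = 842217472
Total bits/sec = 842217472 * 8 = 6737739776
Mbps = 6737739776 / 1e6 = 6737.74

6737.74 Mbps


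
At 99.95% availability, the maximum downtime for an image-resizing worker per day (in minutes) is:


Formula: allowed downtime = period * (100 - SLA) / 100
Period (day) = 1440 minutes
Unavailability fraction = (100 - 99.95) / 100
Allowed downtime = 1440 * (100 - 99.95) / 100
Allowed downtime = 0.72 minutes

0.72 minutes


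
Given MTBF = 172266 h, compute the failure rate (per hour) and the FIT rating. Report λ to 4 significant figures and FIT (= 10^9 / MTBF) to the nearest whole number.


Formula: λ = 1 / MTBF; FIT = λ × 1e9 = 1e9 / MTBF
λ = 1 / 172266 ≈ 5.805e-06 failures/hour
FIT = 1e9 / 172266 ≈ 5805 failures per 1e9 hours (nearest whole number)

λ = 5.805e-06 /h, FIT = 5805


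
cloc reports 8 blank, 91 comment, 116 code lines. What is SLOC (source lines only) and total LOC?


Total LOC = blank + comment + code
Total LOC = 8 + 91 + 116 = 215
SLOC (source only) = code = 116

Total LOC: 215, SLOC: 116


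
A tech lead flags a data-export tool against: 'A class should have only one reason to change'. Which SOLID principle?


This describes the Single Responsibility Principle (SRP)

Single Responsibility Principle (SRP)


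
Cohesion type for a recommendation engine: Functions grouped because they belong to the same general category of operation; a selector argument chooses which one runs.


Reasoning: Grouped by category of activity, not by data or sequence
Type: Logical cohesion

Logical cohesion


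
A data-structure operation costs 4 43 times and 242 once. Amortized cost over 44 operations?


Formula: Amortized cost = Total cost / Operations
Total cost = (43 * 4) + (1 * 242)
Total cost = 172 + 242 = 414
Amortized = 414 / 44 = 9.4091

9.4091


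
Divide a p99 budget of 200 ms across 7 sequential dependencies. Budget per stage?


Formula: per_stage = total_budget / stages
per_stage = 200 / 7
per_stage = 28.57 ms

28.57 ms


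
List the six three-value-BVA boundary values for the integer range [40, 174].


Range: [40, 174]
Boundaries: just below min, min, min+1, max-1, max, just above max
Values: [39, 40, 41, 173, 174, 175]

[39, 40, 41, 173, 174, 175]


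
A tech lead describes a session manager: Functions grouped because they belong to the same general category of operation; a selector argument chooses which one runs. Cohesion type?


Reasoning: Grouped by category of activity, not by data or sequence
Type: Logical cohesion

Logical cohesion


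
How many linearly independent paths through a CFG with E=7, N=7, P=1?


Formula: V(G) = E - N + 2P
V(G) = 7 - 7 + 2*1
V(G) = 0 + 2
V(G) = 2

2


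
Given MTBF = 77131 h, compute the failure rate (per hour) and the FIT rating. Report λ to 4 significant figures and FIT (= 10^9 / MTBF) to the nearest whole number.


Formula: λ = 1 / MTBF; FIT = λ × 1e9 = 1e9 / MTBF
λ = 1 / 77131 ≈ 1.296e-05 failures/hour
FIT = 1e9 / 77131 ≈ 12965 failures per 1e9 hours (nearest whole number)

λ = 1.296e-05 /h, FIT = 12965


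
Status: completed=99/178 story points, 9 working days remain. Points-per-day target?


Formula: Required rate = Remaining points / Days left
Remaining = 178 - 99 = 79 points
Required rate = 79 / 9 = 8.78 points/day

8.78 points/day


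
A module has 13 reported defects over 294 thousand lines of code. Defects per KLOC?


Defect density = defects / KLOC
Defect density = 13 / 294
Defect density = 0.044 defects/KLOC

0.044 defects/KLOC


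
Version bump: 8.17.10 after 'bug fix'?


Current: 8.17.10
Change category: 'bug fix' → patch bump
SemVer rule: patch bump → increment PATCH (MAJOR and MINOR unchanged)
New: 8.17.11

8.17.11


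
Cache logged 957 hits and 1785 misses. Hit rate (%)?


Formula: hit rate = hits / (hits + misses) * 100
hit rate = 957 / (957 + 1785) * 100
hit rate = 957 / 2742 * 100
hit rate = 34.9%

34.9%


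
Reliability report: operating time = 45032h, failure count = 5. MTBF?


Formula: MTBF = Total operating time / Number of failures
MTBF = 45032 / 5
MTBF = 9006.4 hours

9006.4 hours


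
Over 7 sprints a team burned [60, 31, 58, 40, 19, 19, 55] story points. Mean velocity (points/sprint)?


Formula: Avg velocity = Total points / Number of sprints
Points: [60, 31, 58, 40, 19, 19, 55]
Sum = 60 + 31 + 58 + 40 + 19 + 19 + 55 = 282
Avg velocity = 282 / 7 = 40.29 points/sprint

40.29 points/sprint


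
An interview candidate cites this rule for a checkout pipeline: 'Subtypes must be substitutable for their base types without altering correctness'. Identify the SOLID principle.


This describes the Liskov Substitution Principle (LSP)

Liskov Substitution Principle (LSP)


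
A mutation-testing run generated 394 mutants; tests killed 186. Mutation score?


Mutation score = killed / total * 100
Mutation score = 186 / 394 * 100
Mutation score = 47.21%

47.21%


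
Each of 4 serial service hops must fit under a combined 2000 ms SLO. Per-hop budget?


Formula: per_stage = total_budget / stages
per_stage = 2000 / 4
per_stage = 500.0 ms

500.0 ms


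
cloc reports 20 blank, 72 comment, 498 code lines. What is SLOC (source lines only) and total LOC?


Total LOC = blank + comment + code
Total LOC = 20 + 72 + 498 = 590
SLOC (source only) = code = 498

Total LOC: 590, SLOC: 498


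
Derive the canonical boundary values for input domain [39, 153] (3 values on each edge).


Range: [39, 153]
Boundaries: just below min, min, min+1, max-1, max, just above max
Values: [38, 39, 40, 152, 153, 154]

[38, 39, 40, 152, 153, 154]


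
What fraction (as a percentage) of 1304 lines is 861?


Coverage = covered / total * 100
Coverage = 861 / 1304 * 100
Coverage = 66.03%

66.03%
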